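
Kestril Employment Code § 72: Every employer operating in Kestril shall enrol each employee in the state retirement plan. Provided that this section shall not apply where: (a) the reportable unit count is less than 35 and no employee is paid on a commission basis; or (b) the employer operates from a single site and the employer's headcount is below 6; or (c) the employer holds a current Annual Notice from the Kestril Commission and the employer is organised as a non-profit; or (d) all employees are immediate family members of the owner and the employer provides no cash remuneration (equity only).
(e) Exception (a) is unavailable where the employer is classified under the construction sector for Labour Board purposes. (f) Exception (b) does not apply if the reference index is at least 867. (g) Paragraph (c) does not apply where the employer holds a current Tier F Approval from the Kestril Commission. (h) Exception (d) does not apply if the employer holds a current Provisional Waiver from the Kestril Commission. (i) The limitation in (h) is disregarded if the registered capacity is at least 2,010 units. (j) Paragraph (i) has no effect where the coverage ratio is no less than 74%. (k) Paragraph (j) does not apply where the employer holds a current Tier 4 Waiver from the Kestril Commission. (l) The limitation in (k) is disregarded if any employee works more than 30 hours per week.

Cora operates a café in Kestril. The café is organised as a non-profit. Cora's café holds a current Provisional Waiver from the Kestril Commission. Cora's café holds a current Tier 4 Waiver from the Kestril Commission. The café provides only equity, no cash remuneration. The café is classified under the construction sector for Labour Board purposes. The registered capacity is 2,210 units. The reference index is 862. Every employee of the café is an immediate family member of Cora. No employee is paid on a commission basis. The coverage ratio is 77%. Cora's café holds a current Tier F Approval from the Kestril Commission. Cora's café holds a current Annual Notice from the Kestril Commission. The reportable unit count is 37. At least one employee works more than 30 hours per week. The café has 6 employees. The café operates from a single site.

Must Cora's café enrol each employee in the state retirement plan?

Yes — Cora's café must enrol each employee in the state retirement plan.

Exception (a) does not apply: the reportable unit count is 37, not less than 35.
Exception (b) requires that the employer's headcount is below 6; but the employer's headcount is 6, not below 6, so (b) is unavailable.
Exception (c) is satisfied on its face — a current Annual Notice is held; the employer is a non-profit. Turning to paragraph (g): (g) applies — a current Tier F Approval is held. So (c) is unavailable.
Exception (d): every employee is an immediate family member; remuneration is equity-only — every condition holds. Turning to paragraphs (h)–(l): (h) applies — a current Provisional Waiver is held. (i) is engaged (the registered capacity is 2,210 units, meeting the 2,010 units threshold), but is itself disapplied by (j): (j) is engaged — the coverage ratio is 77%, meeting the 74% threshold. (k) is triggered (a current Tier 4 Waiver is held), but is set aside by (l): (l) is engaged — at least one employee exceeds 30 hours/week. So (d) is unavailable.
No exception displaces § 72.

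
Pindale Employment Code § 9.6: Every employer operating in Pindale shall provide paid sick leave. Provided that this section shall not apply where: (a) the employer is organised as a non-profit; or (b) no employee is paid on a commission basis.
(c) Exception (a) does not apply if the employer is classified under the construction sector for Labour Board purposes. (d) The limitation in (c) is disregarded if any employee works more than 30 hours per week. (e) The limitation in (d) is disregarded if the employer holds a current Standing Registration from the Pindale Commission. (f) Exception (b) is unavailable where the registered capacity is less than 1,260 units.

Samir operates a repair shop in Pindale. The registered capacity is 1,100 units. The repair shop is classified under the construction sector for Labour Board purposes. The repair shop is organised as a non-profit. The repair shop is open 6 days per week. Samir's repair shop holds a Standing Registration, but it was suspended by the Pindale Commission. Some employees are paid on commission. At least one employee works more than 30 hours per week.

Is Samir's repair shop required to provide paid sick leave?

No — exception (a) applies; Samir's repair shop is not required to provide paid sick leave.

Exception (a): the employer is a non-profit — every condition holds. Under paragraphs (c)–(e): (c) would limit (a) — the repair shop is classified under the construction sector — but (d) sets (c) aside: (d) operates against (c): at least one employee exceeds 30 hours/week. (e), which would lift (d), is not triggered — no current Standing Registration is held. So (a) applies.
Exception (b) requires that no employee is paid on a commission basis; but some employees are paid on commission, so (b) is unavailable.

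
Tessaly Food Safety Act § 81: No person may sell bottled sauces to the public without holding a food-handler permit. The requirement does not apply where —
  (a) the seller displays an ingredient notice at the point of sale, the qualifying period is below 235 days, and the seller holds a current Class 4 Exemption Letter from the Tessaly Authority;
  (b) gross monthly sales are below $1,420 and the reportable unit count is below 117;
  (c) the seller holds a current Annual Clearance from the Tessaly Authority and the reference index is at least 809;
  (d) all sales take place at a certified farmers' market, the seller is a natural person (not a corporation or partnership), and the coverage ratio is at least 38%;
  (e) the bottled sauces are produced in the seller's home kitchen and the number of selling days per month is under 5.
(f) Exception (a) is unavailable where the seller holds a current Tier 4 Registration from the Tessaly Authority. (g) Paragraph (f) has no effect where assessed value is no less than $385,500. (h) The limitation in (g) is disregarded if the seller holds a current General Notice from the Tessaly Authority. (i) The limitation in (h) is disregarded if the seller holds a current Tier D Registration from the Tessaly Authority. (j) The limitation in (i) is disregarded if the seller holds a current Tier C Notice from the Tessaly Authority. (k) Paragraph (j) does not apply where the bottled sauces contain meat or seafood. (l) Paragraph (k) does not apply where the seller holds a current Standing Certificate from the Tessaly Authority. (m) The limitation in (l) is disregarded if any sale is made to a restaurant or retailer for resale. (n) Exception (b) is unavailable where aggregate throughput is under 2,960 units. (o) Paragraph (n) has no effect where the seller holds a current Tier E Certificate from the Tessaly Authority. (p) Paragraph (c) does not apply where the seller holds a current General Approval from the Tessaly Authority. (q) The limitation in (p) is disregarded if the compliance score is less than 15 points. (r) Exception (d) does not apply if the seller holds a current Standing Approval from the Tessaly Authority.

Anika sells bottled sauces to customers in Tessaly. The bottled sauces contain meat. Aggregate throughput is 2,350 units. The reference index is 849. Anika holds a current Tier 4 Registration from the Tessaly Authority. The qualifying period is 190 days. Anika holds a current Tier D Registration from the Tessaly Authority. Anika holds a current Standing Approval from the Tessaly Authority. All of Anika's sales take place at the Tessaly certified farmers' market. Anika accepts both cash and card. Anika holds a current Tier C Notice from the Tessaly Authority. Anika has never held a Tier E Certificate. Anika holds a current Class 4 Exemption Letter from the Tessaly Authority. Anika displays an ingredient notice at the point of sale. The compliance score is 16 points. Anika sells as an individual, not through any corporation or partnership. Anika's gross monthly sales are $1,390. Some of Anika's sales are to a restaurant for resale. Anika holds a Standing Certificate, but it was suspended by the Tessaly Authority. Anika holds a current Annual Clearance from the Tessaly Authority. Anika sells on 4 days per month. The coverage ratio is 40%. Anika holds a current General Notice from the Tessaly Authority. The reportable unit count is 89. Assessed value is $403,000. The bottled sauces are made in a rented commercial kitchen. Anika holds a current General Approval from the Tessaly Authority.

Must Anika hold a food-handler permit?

No — exception (a) applies; Anika is not required to hold a food-handler permit.

All of (a)'s requirements are met (an ingredient notice is displayed; the qualifying period is 190 days, below the 235 days limit; a current Class 4 Exemption Letter is held). Applying paragraphs (f)–(m): (f) would limit (a) — a current Tier 4 Registration is held — but (g) sets (f) aside: (g) operates against (f): assessed value is $403,000, meeting the $385,500 threshold. (h) is engaged (a current General Notice is held), but yields to (i): (i) operates against (h): a current Tier D Registration is held. (j) applies (a current Tier C Notice is held), but is displaced by (k): (k) operates against (j): the bottled sauces contain meat. (l), which would lift (k), does not operate here — the Standing Certificate is not current. Exception (a) stands.
All of (b)'s requirements are met (gross monthly sales are $1,390, below the $1,420 limit; the reportable unit count is 89, below the 117 limit). However, paragraphs (n)–(o) must be considered: (n) is triggered — aggregate throughput is 2,350 units, under the 2,960 units limit. (o), which would lift (n), does not operate here — there is no Tier E Certificate in force. So (b) is unavailable.
Exception (c)'s conditions are all satisfied: a current Annual Clearance is held; the reference index is 849, meeting the 809 threshold. But: (p) is engaged — a current General Approval is held. (q), which would lift (p), is not engaged — the compliance score is 16 points, not less than 15 points. Exception (c) does not apply.
All of (d)'s requirements are met (all sales are at a certified farmers' market; the seller is a natural person; the coverage ratio is 40%, meeting the 38% threshold). But: (r) operates against (d): a current Standing Approval is held. So (d) is unavailable.
Exception (e) fails — the bottled sauces are made in a commercial kitchen, not a home kitchen.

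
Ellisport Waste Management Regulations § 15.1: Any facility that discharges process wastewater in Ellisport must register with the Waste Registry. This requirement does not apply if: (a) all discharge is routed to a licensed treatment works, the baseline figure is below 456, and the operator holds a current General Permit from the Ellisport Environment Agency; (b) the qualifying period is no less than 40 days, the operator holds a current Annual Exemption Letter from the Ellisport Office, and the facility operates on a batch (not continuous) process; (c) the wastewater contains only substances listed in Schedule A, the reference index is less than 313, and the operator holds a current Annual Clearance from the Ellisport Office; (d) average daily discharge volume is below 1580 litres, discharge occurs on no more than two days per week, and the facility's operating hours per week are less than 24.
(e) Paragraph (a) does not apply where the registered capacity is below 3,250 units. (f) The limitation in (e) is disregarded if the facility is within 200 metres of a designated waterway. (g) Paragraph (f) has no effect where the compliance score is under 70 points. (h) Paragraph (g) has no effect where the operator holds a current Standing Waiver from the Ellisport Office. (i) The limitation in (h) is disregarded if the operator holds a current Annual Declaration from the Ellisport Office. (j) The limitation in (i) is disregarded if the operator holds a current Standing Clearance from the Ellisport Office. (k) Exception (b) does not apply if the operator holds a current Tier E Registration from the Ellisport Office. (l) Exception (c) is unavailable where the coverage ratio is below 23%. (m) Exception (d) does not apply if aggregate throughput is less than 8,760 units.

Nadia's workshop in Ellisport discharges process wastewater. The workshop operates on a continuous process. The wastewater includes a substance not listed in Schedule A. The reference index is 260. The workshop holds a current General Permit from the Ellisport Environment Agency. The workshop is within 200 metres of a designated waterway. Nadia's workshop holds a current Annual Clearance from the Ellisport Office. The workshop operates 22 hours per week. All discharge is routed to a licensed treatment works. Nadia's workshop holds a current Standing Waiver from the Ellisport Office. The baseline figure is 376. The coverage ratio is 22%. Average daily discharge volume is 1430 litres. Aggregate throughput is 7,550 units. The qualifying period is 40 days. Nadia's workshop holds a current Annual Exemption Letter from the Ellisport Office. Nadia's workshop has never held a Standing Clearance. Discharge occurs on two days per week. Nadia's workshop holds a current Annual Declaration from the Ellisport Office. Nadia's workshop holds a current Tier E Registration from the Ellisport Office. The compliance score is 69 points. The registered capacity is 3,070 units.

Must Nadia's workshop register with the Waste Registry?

Exception (a)'s conditions are all satisfied: discharge is routed to a licensed treatment works; the baseline figure is 376, below the 456 limit; a current General Permit is held. However, paragraphs (e)–(j) must be considered: (e) operates — the registered capacity is 3,070 units, below the 3,250 units limit. (f) operates (the workshop is within 200 m of a designated waterway), but is displaced by (g): (g) applies — the compliance score is 69 points, under the 70 points limit. (h) applies (a current Standing Waiver is held), but is overridden by (i): (i) operates against (h): a current Annual Declaration is held. (j), which would lift (i), is inapplicable — the Standing Clearance is not current. So (a) is unavailable.
Exception (b) requires that the facility operates on a batch (not continuous) process; but the facility operates on a continuous process, so (b) is unavailable.
Exception (c) requires that the wastewater contains only substances listed in Schedule A; but the wastewater includes a non-Schedule-A substance, so (c) is unavailable.
Exception (d): average daily discharge volume is 1430 litres, below the 1580 litres limit; discharge occurs on no more than two days per week; the facility's operating hours per week are 22, less than the 24 limit — every condition holds. But: (m) operates against (d): aggregate throughput is 7,550 units, less than the 8,760 units limit. So (d) is unavailable.
No exception is made out. Nadia's workshop falls within the general rule.

Yes — Nadia's workshop must register with the Waste Registry.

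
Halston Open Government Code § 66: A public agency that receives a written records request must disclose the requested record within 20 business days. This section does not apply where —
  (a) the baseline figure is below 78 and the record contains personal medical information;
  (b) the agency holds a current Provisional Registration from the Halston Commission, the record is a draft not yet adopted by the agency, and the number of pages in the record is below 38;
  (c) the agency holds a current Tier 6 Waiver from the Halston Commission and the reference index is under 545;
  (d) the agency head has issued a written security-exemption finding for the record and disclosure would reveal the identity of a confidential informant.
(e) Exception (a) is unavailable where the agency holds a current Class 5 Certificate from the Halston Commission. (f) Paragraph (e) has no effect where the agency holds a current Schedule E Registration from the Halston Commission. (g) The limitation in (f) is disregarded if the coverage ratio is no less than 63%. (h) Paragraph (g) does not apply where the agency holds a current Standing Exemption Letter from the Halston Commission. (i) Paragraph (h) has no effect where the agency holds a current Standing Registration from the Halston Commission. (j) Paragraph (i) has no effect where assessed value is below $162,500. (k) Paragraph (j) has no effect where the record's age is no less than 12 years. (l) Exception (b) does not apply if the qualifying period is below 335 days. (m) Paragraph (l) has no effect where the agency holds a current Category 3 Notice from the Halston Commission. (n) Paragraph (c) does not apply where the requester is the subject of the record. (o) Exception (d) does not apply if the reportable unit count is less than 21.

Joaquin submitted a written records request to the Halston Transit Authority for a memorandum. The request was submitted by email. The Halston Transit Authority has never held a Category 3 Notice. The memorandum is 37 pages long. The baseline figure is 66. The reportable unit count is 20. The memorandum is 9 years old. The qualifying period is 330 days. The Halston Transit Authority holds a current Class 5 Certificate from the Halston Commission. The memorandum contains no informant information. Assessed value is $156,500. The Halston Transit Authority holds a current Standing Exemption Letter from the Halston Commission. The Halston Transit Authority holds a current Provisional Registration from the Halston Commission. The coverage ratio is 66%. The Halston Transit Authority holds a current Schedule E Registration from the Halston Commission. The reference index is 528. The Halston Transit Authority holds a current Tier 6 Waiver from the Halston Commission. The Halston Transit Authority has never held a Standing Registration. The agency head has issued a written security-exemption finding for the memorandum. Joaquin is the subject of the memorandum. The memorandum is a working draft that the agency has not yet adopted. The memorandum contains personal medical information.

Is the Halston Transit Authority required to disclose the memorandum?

No — exception (a) applies; the Halston Transit Authority is not required to disclose the memorandum.

All of (a)'s requirements are met (the baseline figure is 66, below the 78 limit; the memorandum contains personal medical information). Considering the limiting provisions: (e) is engaged (a current Class 5 Certificate is held), but is displaced by (f): (f) operates against (e): a current Schedule E Registration is held. (g) would limit (f) — the coverage ratio is 66%, meeting the 63% threshold — but (h) sets (g) aside: (h) is engaged — a current Standing Exemption Letter is held. (i) is not engaged (there is no Standing Registration in force), so (h) stands. So (a) applies.
All of (b)'s requirements are met (a current Provisional Registration is held; the memorandum is an unadopted draft; the number of pages in the record is 37, below the 38 limit). However, paragraphs (l)–(m) must be considered: (l) is engaged — the qualifying period is 330 days, below the 335 days limit. (m) is not engaged (the Category 3 Notice is not current), so (l) stands. (b) is therefore removed.
Exception (c) is satisfied on its face — a current Tier 6 Waiver is held; the reference index is 528, under the 545 limit. However, paragraph (n) must be considered: (n) is triggered — Joaquin is the subject of the memorandum. (c) is therefore removed.
Exception (d) does not apply: the memorandum contains no informant information.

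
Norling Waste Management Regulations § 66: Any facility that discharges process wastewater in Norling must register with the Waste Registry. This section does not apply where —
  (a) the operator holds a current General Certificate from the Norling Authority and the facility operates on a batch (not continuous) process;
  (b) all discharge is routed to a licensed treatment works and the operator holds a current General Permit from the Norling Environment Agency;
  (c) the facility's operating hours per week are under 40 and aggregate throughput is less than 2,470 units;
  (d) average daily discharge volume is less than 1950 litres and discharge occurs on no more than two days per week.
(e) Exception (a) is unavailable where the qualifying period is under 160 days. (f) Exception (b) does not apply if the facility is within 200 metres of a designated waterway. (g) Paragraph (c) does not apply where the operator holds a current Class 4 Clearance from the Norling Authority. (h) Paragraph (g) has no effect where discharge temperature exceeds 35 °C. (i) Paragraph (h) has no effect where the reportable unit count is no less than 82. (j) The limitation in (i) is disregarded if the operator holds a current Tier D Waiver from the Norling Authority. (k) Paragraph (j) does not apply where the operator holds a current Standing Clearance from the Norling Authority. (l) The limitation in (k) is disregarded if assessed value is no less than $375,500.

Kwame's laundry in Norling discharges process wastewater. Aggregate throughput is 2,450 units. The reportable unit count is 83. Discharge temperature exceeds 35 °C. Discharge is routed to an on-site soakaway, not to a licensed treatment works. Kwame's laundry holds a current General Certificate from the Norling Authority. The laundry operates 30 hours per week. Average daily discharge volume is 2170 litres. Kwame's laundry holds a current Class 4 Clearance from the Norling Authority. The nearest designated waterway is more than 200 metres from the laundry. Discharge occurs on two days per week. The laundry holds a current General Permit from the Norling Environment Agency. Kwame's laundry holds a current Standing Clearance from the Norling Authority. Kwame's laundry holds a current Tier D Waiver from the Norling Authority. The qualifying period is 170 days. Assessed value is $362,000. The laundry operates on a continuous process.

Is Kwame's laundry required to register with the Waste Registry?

Exception (a) fails — the facility operates on a continuous process.
Exception (b) fails — discharge is not routed to a licensed treatment works.
Exception (c) is satisfied on its face — the facility's operating hours per week are 30, under the 40 limit; aggregate throughput is 2,450 units, less than the 2,470 units limit. However, paragraphs (g)–(l) must be considered: (g) operates — a current Class 4 Clearance is held. (h) would limit (g) — discharge temperature exceeds 35 °C — but (i) sets (h) aside: (i) operates against (h): the reportable unit count is 83, meeting the 82 threshold. (j) applies (a current Tier D Waiver is held), but is overridden by (k): (k) operates against (j): a current Standing Clearance is held. (l), which would lift (k), is not engaged — assessed value is $362,000, short of $375,500. So (c) is unavailable.
Exception (d) requires that average daily discharge volume is less than 1950 litres; but average daily discharge volume is 2170 litres, not less than 1950 litres, so (d) is unavailable.
No exception is made out. Kwame's laundry falls within the general rule.

Yes — Kwame's laundry must register with the Waste Registry.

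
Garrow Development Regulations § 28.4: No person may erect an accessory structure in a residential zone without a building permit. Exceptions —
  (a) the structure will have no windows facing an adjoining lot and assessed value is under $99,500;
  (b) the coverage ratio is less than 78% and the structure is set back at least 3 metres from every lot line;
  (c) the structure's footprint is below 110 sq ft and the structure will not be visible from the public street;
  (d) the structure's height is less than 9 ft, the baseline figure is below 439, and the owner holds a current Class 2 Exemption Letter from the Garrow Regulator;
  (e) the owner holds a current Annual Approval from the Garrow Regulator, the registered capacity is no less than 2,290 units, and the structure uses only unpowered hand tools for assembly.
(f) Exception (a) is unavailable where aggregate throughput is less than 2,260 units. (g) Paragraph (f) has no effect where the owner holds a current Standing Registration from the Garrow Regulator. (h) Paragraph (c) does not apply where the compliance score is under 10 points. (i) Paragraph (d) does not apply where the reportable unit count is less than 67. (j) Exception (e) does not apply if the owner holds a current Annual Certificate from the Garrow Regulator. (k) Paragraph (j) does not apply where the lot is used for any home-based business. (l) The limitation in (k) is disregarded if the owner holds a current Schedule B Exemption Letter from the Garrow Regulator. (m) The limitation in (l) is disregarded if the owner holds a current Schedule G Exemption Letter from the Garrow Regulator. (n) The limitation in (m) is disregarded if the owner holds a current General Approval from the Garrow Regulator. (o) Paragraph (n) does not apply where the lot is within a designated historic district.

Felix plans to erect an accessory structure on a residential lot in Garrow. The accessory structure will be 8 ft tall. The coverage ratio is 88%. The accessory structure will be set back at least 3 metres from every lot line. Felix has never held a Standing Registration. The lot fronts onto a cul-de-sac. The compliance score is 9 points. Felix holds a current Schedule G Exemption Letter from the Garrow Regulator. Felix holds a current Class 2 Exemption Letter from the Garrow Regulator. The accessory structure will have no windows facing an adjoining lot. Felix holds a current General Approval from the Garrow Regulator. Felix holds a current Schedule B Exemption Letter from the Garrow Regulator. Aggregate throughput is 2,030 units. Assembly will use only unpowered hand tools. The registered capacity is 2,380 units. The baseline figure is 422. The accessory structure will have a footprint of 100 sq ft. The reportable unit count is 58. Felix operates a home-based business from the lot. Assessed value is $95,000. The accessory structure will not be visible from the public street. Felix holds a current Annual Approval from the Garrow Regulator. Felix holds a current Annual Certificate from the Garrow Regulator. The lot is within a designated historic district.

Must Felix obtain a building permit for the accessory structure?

No — exception (e) applies; Felix does not need a building permit.

Exception (a)'s conditions are all satisfied: no windows face an adjoining lot; assessed value is $95,000, under the $99,500 limit. Turning to paragraphs (f)–(g): (f) operates — aggregate throughput is 2,030 units, less than the 2,260 units limit. (g), which would lift (f), is not engaged — no current Standing Registration is held. (a) is therefore removed.
Exception (b) fails — the coverage ratio is 88%, not less than 78%.
Exception (c): the structure's footprint is 100 sq ft, below the 110 sq ft limit; the structure will not be visible from the street — every condition holds. But: (h) operates against (c): the compliance score is 9 points, under the 10 points limit. (c) is therefore removed.
All of (d)'s requirements are met (the structure's height is 8 ft, less than the 9 ft limit; the baseline figure is 422, below the 439 limit; a current Class 2 Exemption Letter is held). But: (i) applies — the reportable unit count is 58, less than the 67 limit. (d) is therefore removed.
All of (e)'s requirements are met (a current Annual Approval is held; the registered capacity is 2,380 units, meeting the 2,290 units threshold; assembly uses only hand tools). Considering the limiting provisions: (j) would limit (e) — a current Annual Certificate is held — but (k) sets (j) aside: (k) applies — a home-based business operates on the lot. (l) would limit (k) — a current Schedule B Exemption Letter is held — but (m) sets (l) aside: (m) operates against (l): a current Schedule G Exemption Letter is held. (n) would limit (m) — a current General Approval is held — but (o) sets (n) aside: (o) operates against (n): the lot is in a historic district. Exception (e) stands.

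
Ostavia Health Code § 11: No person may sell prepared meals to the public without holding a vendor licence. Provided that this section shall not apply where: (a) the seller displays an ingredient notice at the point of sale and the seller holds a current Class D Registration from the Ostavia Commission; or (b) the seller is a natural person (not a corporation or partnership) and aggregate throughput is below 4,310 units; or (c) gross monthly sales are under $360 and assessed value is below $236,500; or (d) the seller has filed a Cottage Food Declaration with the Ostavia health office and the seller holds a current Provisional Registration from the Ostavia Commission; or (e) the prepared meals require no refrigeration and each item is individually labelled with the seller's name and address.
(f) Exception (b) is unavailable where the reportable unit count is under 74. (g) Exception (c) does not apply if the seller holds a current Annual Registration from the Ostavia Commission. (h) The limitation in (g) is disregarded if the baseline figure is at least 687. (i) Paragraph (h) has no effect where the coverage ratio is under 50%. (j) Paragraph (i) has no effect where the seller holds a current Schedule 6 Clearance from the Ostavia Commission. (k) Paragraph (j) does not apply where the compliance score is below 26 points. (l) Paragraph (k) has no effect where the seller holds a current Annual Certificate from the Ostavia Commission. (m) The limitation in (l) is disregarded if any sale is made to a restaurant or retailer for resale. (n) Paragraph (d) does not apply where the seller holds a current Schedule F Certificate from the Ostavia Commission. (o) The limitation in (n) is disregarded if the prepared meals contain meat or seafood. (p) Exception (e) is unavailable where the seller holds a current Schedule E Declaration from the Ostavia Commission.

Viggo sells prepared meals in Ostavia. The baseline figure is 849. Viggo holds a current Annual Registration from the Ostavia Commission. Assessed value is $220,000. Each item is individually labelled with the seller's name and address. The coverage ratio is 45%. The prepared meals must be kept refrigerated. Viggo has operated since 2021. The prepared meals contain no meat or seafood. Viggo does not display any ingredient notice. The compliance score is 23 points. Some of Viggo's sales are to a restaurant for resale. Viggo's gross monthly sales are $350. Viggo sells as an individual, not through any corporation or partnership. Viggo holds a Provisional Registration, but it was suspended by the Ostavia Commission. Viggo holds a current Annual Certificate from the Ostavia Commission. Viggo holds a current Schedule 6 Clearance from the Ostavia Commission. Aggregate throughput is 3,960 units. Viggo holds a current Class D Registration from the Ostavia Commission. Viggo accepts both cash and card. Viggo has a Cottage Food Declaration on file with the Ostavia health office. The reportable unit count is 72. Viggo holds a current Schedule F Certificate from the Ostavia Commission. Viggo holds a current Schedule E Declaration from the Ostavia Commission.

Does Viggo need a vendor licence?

Yes — Viggo must hold a vendor licence.

Exception (a) fails — no ingredient notice is displayed.
All of (b)'s requirements are met (the seller is a natural person; aggregate throughput is 3,960 units, below the 4,310 units limit). But applying paragraph (f): (f) is engaged — the reportable unit count is 72, under the 74 limit. So (b) is unavailable.
Exception (c): gross monthly sales are $350, under the $360 limit; assessed value is $220,000, below the $236,500 limit — every condition holds. Turning to paragraphs (g)–(m): (g) operates against (c): a current Annual Registration is held. (h) would limit (g) — the baseline figure is 849, meeting the 687 threshold — but (i) sets (h) aside: (i) operates against (h): the coverage ratio is 45%, under the 50% limit. (j) operates (a current Schedule 6 Clearance is held), but yields to (k): (k) applies — the compliance score is 23 points, below the 26 points limit. (l) would limit (k) — a current Annual Certificate is held — but (m) sets (l) aside: (m) is triggered — some sales are to a restaurant for resale. So (c) is unavailable.
Exception (d) fails — there is no Provisional Registration in force.
Exception (e) requires that the prepared meals require no refrigeration; but the prepared meals require refrigeration, so (e) is unavailable.
No exception displaces § 11.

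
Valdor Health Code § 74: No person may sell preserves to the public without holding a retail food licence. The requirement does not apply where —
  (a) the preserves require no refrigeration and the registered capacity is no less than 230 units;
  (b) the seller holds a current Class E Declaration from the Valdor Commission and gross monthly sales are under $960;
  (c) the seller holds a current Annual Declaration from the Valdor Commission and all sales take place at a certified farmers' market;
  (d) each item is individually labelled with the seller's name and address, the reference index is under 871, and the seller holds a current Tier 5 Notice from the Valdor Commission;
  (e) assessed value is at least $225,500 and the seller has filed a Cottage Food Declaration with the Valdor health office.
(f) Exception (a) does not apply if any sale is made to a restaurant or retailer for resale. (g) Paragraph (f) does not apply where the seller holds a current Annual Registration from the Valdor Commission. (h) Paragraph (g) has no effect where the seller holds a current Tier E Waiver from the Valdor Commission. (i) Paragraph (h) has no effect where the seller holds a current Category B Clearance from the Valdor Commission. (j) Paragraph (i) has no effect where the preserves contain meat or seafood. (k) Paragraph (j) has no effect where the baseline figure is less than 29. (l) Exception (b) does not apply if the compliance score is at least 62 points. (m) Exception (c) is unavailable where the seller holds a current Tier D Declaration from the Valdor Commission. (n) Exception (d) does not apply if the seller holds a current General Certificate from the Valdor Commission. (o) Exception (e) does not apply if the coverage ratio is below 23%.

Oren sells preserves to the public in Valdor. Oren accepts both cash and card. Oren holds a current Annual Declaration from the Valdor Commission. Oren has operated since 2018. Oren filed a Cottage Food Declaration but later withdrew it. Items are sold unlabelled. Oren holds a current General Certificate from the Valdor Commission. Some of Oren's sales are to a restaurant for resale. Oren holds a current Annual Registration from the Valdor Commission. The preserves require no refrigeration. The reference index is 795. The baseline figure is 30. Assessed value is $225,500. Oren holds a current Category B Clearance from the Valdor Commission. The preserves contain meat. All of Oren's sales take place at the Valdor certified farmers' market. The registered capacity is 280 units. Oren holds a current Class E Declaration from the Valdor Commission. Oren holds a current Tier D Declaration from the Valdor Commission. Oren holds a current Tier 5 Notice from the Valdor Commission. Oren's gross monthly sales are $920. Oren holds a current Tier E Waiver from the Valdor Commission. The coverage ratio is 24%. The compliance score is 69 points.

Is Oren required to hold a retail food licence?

Exception (a) is satisfied on its face — the preserves are shelf-stable; the registered capacity is 280 units, meeting the 230 units threshold. But: (f) applies — some sales are to a restaurant for resale. (g) applies (a current Annual Registration is held), but is overridden by (h): (h) is engaged — a current Tier E Waiver is held. (i) would limit (h) — a current Category B Clearance is held — but (j) sets (i) aside: (j) applies — the preserves contain meat. (k), which would lift (j), is not triggered — the baseline figure is 30, not less than 29. So (a) is unavailable.
All of (b)'s requirements are met (a current Class E Declaration is held; gross monthly sales are $920, under the $960 limit). But applying paragraph (l): (l) operates against (b): the compliance score is 69 points, meeting the 62 points threshold. Exception (b) does not apply.
Exception (c)'s conditions are all satisfied: a current Annual Declaration is held; all sales are at a certified farmers' market. Turning to paragraph (m): (m) is engaged — a current Tier D Declaration is held. (c) is therefore removed.
Exception (d) fails — items are sold unlabelled.
Exception (e) requires that the seller has filed a Cottage Food Declaration with the Valdor health office; but the Cottage Food Declaration was withdrawn, so (e) is unavailable.
None of the exceptions is available; § 74 applies in full.

Yes — Oren must hold a retail food licence.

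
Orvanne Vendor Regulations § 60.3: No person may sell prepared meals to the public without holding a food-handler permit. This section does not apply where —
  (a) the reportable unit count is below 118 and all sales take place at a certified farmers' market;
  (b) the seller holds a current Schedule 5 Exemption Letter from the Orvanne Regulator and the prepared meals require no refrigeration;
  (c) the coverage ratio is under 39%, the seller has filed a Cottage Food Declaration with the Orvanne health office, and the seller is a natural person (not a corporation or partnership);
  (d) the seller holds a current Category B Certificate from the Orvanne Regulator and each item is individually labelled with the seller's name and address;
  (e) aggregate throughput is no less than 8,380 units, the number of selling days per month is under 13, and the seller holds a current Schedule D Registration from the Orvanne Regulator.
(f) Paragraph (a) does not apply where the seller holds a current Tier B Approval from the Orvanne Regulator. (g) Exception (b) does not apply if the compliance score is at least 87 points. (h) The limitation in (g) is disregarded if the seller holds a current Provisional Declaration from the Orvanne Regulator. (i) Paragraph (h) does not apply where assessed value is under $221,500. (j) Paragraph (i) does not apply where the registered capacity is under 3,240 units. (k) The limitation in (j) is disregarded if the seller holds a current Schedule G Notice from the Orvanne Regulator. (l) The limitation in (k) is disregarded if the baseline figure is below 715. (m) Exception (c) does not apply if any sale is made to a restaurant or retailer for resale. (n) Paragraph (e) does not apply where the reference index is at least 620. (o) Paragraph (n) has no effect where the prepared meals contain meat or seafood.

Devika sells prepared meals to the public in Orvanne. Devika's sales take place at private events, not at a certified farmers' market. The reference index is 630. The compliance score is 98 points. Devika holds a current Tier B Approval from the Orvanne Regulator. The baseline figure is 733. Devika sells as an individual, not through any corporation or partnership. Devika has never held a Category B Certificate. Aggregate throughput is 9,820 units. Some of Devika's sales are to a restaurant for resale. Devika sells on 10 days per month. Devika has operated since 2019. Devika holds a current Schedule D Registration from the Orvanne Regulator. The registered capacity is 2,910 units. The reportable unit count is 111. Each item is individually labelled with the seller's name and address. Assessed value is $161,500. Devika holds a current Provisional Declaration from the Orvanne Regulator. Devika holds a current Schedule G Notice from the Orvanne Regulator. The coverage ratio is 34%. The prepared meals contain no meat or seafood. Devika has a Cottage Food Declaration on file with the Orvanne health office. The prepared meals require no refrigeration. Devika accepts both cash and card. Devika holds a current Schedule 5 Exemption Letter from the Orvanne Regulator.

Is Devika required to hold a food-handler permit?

Exception (a) fails — sales are at private events, not a certified farmers' market.
Exception (b) is satisfied on its face — a current Schedule 5 Exemption Letter is held; the prepared meals are shelf-stable. But: (g) is triggered — the compliance score is 98 points, meeting the 87 points threshold. (h) would limit (g) — a current Provisional Declaration is held — but (i) sets (h) aside: (i) applies — assessed value is $161,500, under the $221,500 limit. (j) would limit (i) — the registered capacity is 2,910 units, under the 3,240 units limit — but (k) sets (j) aside: (k) operates against (j): a current Schedule G Notice is held. (l), which would lift (k), is not engaged — the baseline figure is 733, not below 715. So (b) is unavailable.
Exception (c)'s conditions are all satisfied: the coverage ratio is 34%, under the 39% limit; a Cottage Food Declaration is on file; the seller is a natural person. But: (m) is triggered — some sales are to a restaurant for resale. Exception (c) does not apply.
Exception (d) requires that the seller holds a current Category B Certificate from the Orvanne Regulator; but the Category B Certificate is not current, so (d) is unavailable.
Exception (e): aggregate throughput is 9,820 units, meeting the 8,380 units threshold; the number of selling days per month is 10, under the 13 limit; a current Schedule D Registration is held — every condition holds. However, paragraphs (n)–(o) must be considered: (n) operates against (e): the reference index is 630, meeting the 620 threshold. (o), which would lift (n), does not operate here — the prepared meals contain no meat or seafood. Exception (e) does not apply.
None of the exceptions is available; § 60.3 applies in full.

Yes — Devika must hold a food-handler permit.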